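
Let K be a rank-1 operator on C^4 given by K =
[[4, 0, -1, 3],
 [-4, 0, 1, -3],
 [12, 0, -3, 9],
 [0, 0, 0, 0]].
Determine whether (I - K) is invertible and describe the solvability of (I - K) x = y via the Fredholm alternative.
(I - K) is singular (det(I - K) = 0, i.e. 1 ∈ sigma(K)). (I - K) x = y is solvable iff y ⊥ ker((I - K)^*) = span{(4, 0, -1, 3)}, i.e. iff 4y_1 - y_3 + 3y_4 = 0. When solvable, the solutions are x = y + c·(1, -1, 3, 0), c arbitrary (ker(I - K) = span{(1, -1, 3, 0)}, dimension 1).

K has rank 1, so it is an outer product K = u v^T: every row of K is a multiple of one row vector. Reading off the entries, u = (1, -1, 3, 0) and v = (4, 0, -1, 3) (row i of K equals u_i·v^T). A rank-one matrix u v^T satisfies K u = u (v·u) and kills the (3)-dimensional subspace v^⊥, so its characteristic polynomial is lambda^3 (lambda - v·u) with v·u = tr K = 1. Hence the eigenvalues of I - K are 1 (multiplicity 3) and 1 - (1) = 0, so det(I - K) = 0. (Direct check: I - K =
[[-3, 0, 1, -3],
 [4, 1, -1, 3],
 [-12, 0, 4, -9],
 [0, 0, 0, 1]]
has determinant 0.) So 1 is an eigenvalue of K and (I - K) is not invertible. The finite-dimensional Fredholm alternative says: either (I - K) is invertible, or ker(I - K) ≠ {0} and then range(I - K) = ker((I - K)^*)^⊥, with dim ker(I - K) = dim ker((I - K)^*). We are in the second case, so we need both kernels. Kernel of I - K: (I - K) u = u - u (v·u) = u - u = 0, so ker(I - K) = span{u} = span{(1, -1, 3, 0)} (it is exactly 1-dimensional because rank(I - K) = 3). Kernel of the adjoint: K is real, so (I - K)^* = I - K^T = I - v u^T, and (I - v u^T) v = v - v (u·v) = 0; hence ker((I - K)^*) = span{v} = span{(4, 0, -1, 3)}. Therefore (I - K) x = y is solvable iff <y, v> = 0, i.e. iff 4y_1 - y_3 + 3y_4 = 0. When this holds, K y = u (v·y) = 0, so (I - K) y = y and x = y is a particular solution; the full solution set is the line x = y + c·u = y + c·(1, -1, 3, 0), c ∈ C.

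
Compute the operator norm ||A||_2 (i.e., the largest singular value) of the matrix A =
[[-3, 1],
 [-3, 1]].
||A||_2 = sqrt(20) ≈ 4.4721 (= sqrt(largest eigenvalue of A^T A))

||A||_2 = sigma_max(A) = sqrt(lambda_max(A^T A)). Form the symmetric matrix M = A^T A =
[[18, -6],
 [-6, 2]].
Its characteristic polynomial (trace, determinant of M give the coefficients) is
  p(λ) = det(λ I - M) = λ^2 - 20λ.
For λ^2 - 20λ the discriminant is 400. It is a perfect square (20^2), so the roots are rational: λ = (20 ± 20)/2 = 20, 0.
So the eigenvalues of A^T A are ≈ 0, 20 (all ≥ 0, as they must be for A^T A). The largest is λ_max = 20, hence ||A||_2 = sqrt(λ_max) = sqrt(20) ≈ 4.4721.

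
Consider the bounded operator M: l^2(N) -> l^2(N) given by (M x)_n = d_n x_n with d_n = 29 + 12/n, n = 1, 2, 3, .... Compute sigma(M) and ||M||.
sigma(M) = {29 + 12/n : n ≥ 1} ∪ {29}; ||M|| = 41

A bounded diagonal operator on l^2 with diagonal entries d_n has spectrum equal to the closure of {d_n : n ≥ 1}: every d_n is an eigenvalue (with eigenvector e_n), so {d_n} ⊂ sigma(M); the spectrum is closed, so its closure is too; and for lambda not in the closure, (M - lambda I) has bounded inverse (the diagonal entries 1/(d_n - lambda) are bounded). For our sequence d_n = 29 + 12/n, n = 1, 2, 3, ...:
  - {d_n} = {29 + 12/n : n ≥ 1}; the only limit point is 29
  - closure = {29 + 12/n : n ≥ 1} ∪ {29}
For the norm: a diagonal operator has ||M|| = sup_n |d_n|. Here d_n = 29 + 12/n is positive and decreasing, so sup_n |d_n| = d_1 = 29 + 12 = 41. So ||M|| = 41.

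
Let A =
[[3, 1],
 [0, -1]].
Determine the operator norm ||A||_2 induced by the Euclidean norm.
||A||_2 = sqrt((11 + sqrt(85))/2) ≈ 3.1796 (= sqrt(largest eigenvalue of A^T A))

||A||_2 = sigma_max(A) = sqrt(lambda_max(A^T A)). Form the symmetric matrix M = A^T A =
[[9, 3],
 [3, 2]].
Its characteristic polynomial (trace, determinant of M give the coefficients) is
  p(λ) = det(λ I - M) = λ^2 - 11λ + 9.
For λ^2 - 11λ + 9 the discriminant is 85. It is nonnegative but not a perfect square, so the roots are real and irrational: λ = (11 ± sqrt(85))/2 ≈ 10.1098, 0.8902.
So the eigenvalues of A^T A are ≈ 0.8902, 10.1098 (all ≥ 0, as they must be for A^T A). The largest is λ_max = (11 + sqrt(85))/2 ≈ 10.1098, hence ||A||_2 = sqrt(λ_max) = sqrt((11 + sqrt(85))/2) ≈ 3.1796.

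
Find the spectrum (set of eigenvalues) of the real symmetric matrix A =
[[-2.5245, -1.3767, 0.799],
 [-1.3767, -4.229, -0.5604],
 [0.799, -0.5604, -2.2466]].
sigma(A) ≈ {-5, -3, -1}

A is real symmetric, so its spectrum consists of real eigenvalues. Expanding the characteristic polynomial of the displayed matrix gives
  det(λ I - A) = p(λ) = λ^3 + (9)λ^2 + (23)λ + (15.0015).
Solving p(λ) = 0 yields eigenvalues ≈ -5, -3, -1. (A is shown rounded to 4 decimals, so these recover the underlying integer eigenvalues to within that precision.)
Verification: the trace of A = -9 equals the sum of eigenvalues -9, and det(A) ≈ -15.0015 matches the eigenvalue product -15.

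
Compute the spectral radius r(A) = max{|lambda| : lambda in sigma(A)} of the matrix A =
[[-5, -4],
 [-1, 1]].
r(A) = (4 + sqrt(52))/2 ≈ 5.6056

The eigenvalues of A are the roots of its characteristic polynomial. With M = A (coefficients from the trace and determinant):
  p(λ) = det(λ I - M) = λ^2 + 4λ - 9.
For λ^2 + 4λ - 9 the discriminant is 52. It is nonnegative but not a perfect square, so the roots are real and irrational: λ = (-4 ± sqrt(52))/2 ≈ 1.6056, -5.6056.
Thus the eigenvalues (to 4 decimals) are 1.6056 (modulus 1.6056); -5.6056 (modulus 5.6056). The spectral radius is the largest modulus: r(A) = (4 + sqrt(52))/2 ≈ 5.6056. (Cross-check: r(A) ≤ ||A||_2 ≈ 6.4051; equality holds whenever A is normal, though it can also hold for some non-normal A.)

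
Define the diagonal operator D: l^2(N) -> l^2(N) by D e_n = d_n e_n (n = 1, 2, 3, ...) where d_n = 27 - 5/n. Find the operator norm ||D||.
||D|| = 27

For a diagonal operator on l^2 with entries d_n, ||D|| = sup_n |d_n|. Here d_1 = 22, d_2 = 49/2, ..., and d_n = 27 - 5/n increases monotonically toward 27. All terms lie in [22, 27), so |d_n| = d_n and the supremum is the limit 27, which is not attained by any individual d_n. Hence ||D|| = 27.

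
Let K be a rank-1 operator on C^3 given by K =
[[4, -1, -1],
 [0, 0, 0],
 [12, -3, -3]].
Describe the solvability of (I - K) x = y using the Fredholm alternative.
(I - K) is singular (det(I - K) = 0, i.e. 1 ∈ sigma(K)). (I - K) x = y is solvable iff y ⊥ ker((I - K)^*) = span{(4, -1, -1)}, i.e. iff 4y_1 - y_2 - y_3 = 0. When solvable, the solutions are x = y + c·(1, 0, 3), c arbitrary (ker(I - K) = span{(1, 0, 3)}, dimension 1).

K has rank 1, so it is an outer product K = u v^T: every row of K is a multiple of one row vector. Reading off the entries, u = (1, 0, 3) and v = (4, -1, -1) (row i of K equals u_i·v^T). A rank-one matrix u v^T satisfies K u = u (v·u) and kills the (2)-dimensional subspace v^⊥, so its characteristic polynomial is lambda^2 (lambda - v·u) with v·u = tr K = 1. Hence the eigenvalues of I - K are 1 (multiplicity 2) and 1 - (1) = 0, so det(I - K) = 0. (Direct check: I - K =
[[-3, 1, 1],
 [0, 1, 0],
 [-12, 3, 4]]
has determinant 0.) So 1 is an eigenvalue of K and (I - K) is not invertible. The finite-dimensional Fredholm alternative says: either (I - K) is invertible, or ker(I - K) ≠ {0} and then range(I - K) = ker((I - K)^*)^⊥, with dim ker(I - K) = dim ker((I - K)^*). We are in the second case, so we need both kernels. Kernel of I - K: (I - K) u = u - u (v·u) = u - u = 0, so ker(I - K) = span{u} = span{(1, 0, 3)} (it is exactly 1-dimensional because rank(I - K) = 2). Kernel of the adjoint: K is real, so (I - K)^* = I - K^T = I - v u^T, and (I - v u^T) v = v - v (u·v) = 0; hence ker((I - K)^*) = span{v} = span{(4, -1, -1)}. Therefore (I - K) x = y is solvable iff <y, v> = 0, i.e. iff 4y_1 - y_2 - y_3 = 0. When this holds, K y = u (v·y) = 0, so (I - K) y = y and x = y is a particular solution; the full solution set is the line x = y + c·u = y + c·(1, 0, 3), c ∈ C.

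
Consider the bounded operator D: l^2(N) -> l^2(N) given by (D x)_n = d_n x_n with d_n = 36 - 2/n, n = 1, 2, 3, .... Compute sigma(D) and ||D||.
sigma(D) = {36 - 2/n : n ≥ 1} ∪ {36}; ||D|| = 36

A bounded diagonal operator on l^2 with diagonal entries d_n has spectrum equal to the closure of {d_n : n ≥ 1}: every d_n is an eigenvalue (with eigenvector e_n), so {d_n} ⊂ sigma(D); the spectrum is closed, so its closure is too; and for lambda not in the closure, (D - lambda I) has bounded inverse (the diagonal entries 1/(d_n - lambda) are bounded). For our sequence d_n = 36 - 2/n, n = 1, 2, 3, ...:
  - {d_n} = {36 - 2/n : n ≥ 1}; the only limit point is 36
  - closure = {36 - 2/n : n ≥ 1} ∪ {36}
For the norm: a diagonal operator has ||D|| = sup_n |d_n|. Here d_n = 36 - 2/n increases monotonically from d_1 = 34 toward 36, with all terms in [34, 36); so sup_n |d_n| = 36 (the supremum is the limit, not attained). So ||D|| = 36.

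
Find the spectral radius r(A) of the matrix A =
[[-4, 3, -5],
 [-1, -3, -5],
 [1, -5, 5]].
r(A) ≈ 6.679

The eigenvalues of A are the roots of its characteristic polynomial. With M = A (coefficients from the trace, the sum of principal 2x2 minors, and det A):
  p(λ) = det(λ I - M) = λ^3 + 2λ^2 - 40λ - 120.
No integer candidate from the rational root theorem (±divisors of 120) is a root, so the roots are irrational. The cubic discriminant is Δ = 50240 > 0, so there are three distinct real roots. p(-6) = -24 and p(-5) = 5 have opposite signs, so a root lies in (-6, -5); Newton's method refines it to λ ≈ -5.2692. p(-4) = 8 and p(-3) = -9 have opposite signs, so a root lies in (-4, -3); Newton's method refines it to λ ≈ -3.4098. p(6) = -72 and p(7) = 41 have opposite signs, so a root lies in (6, 7); Newton's method refines it to λ ≈ 6.679. Check (Vieta): the three roots sum to -2, matching tr M = -2.
Thus the eigenvalues (to 4 decimals) are -5.2692 (modulus 5.2692); -3.4098 (modulus 3.4098); 6.679 (modulus 6.679). The spectral radius is the largest modulus: r(A) ≈ 6.679. (Cross-check: r(A) ≤ ||A||_2 ≈ 10.086; equality holds whenever A is normal, though it can also hold for some non-normal A.)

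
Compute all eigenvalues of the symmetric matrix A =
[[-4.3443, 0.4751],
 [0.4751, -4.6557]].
sigma(A) ≈ {-5, -4}

A is real symmetric, so its spectrum consists of real eigenvalues. Expanding the characteristic polynomial of the displayed matrix gives
  det(λ I - A) = p(λ) = λ^2 + (9)λ + (20).
Solving p(λ) = 0 yields eigenvalues ≈ -5, -4. (A is shown rounded to 4 decimals, so these recover the underlying integer eigenvalues to within that precision.)
Verification: the trace of A = -9 equals the sum of eigenvalues -9, and det(A) ≈ 20.0000 matches the eigenvalue product 20.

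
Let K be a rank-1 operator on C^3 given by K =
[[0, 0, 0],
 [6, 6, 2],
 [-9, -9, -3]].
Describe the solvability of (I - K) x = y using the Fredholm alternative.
(I - K) is invertible (det(I - K) = -2 ≠ 0), so for every y in C^3 the equation (I - K) x = y has a unique solution.

K has rank 1, so it is an outer product K = u v^T: every row of K is a multiple of one row vector. Reading off the entries, u = (0, 2, -3) and v = (3, 3, 1) (row i of K equals u_i·v^T). A rank-one matrix u v^T satisfies K u = u (v·u) and kills the (2)-dimensional subspace v^⊥, so its characteristic polynomial is lambda^2 (lambda - v·u) with v·u = tr K = 3. Hence the eigenvalues of I - K are 1 (multiplicity 2) and 1 - (3) = -2, so det(I - K) = -2. (Direct check: I - K =
[[1, 0, 0],
 [-6, -5, -2],
 [9, 9, 4]]
has determinant -2.) The finite-dimensional Fredholm alternative says: either (I - K) is invertible, or ker(I - K) ≠ {0} and then range(I - K) = ker((I - K)^*)^⊥, with dim ker(I - K) = dim ker((I - K)^*). Since det(I - K) ≠ 0, 1 is not an eigenvalue of K and ker(I - K) = {0}, so we are in the first case: for every y there is a unique x = (I - K)^(-1) y. Explicitly, by the Sherman–Morrison formula, (I - u v^T)^(-1) = I + u v^T/(1 - v·u), i.e. (I - K)^(-1) = I + K/(-2).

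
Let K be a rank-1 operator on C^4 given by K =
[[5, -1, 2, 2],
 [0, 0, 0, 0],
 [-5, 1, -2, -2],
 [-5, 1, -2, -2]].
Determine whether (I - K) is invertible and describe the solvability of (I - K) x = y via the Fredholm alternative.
(I - K) is singular (det(I - K) = 0, i.e. 1 ∈ sigma(K)). (I - K) x = y is solvable iff y ⊥ ker((I - K)^*) = span{(5, -1, 2, 2)}, i.e. iff 5y_1 - y_2 + 2y_3 + 2y_4 = 0. When solvable, the solutions are x = y + c·(1, 0, -1, -1), c arbitrary (ker(I - K) = span{(1, 0, -1, -1)}, dimension 1).

K has rank 1, so it is an outer product K = u v^T: every row of K is a multiple of one row vector. Reading off the entries, u = (1, 0, -1, -1) and v = (5, -1, 2, 2) (row i of K equals u_i·v^T). A rank-one matrix u v^T satisfies K u = u (v·u) and kills the (3)-dimensional subspace v^⊥, so its characteristic polynomial is lambda^3 (lambda - v·u) with v·u = tr K = 1. Hence the eigenvalues of I - K are 1 (multiplicity 3) and 1 - (1) = 0, so det(I - K) = 0. (Direct check: I - K =
[[-4, 1, -2, -2],
 [0, 1, 0, 0],
 [5, -1, 3, 2],
 [5, -1, 2, 3]]
has determinant 0.) So 1 is an eigenvalue of K and (I - K) is not invertible. The finite-dimensional Fredholm alternative says: either (I - K) is invertible, or ker(I - K) ≠ {0} and then range(I - K) = ker((I - K)^*)^⊥, with dim ker(I - K) = dim ker((I - K)^*). We are in the second case, so we need both kernels. Kernel of I - K: (I - K) u = u - u (v·u) = u - u = 0, so ker(I - K) = span{u} = span{(1, 0, -1, -1)} (it is exactly 1-dimensional because rank(I - K) = 3). Kernel of the adjoint: K is real, so (I - K)^* = I - K^T = I - v u^T, and (I - v u^T) v = v - v (u·v) = 0; hence ker((I - K)^*) = span{v} = span{(5, -1, 2, 2)}. Therefore (I - K) x = y is solvable iff <y, v> = 0, i.e. iff 5y_1 - y_2 + 2y_3 + 2y_4 = 0. When this holds, K y = u (v·y) = 0, so (I - K) y = y and x = y is a particular solution; the full solution set is the line x = y + c·u = y + c·(1, 0, -1, -1), c ∈ C.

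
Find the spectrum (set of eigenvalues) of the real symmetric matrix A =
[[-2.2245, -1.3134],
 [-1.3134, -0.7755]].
sigma(A) ≈ {-3, 0}

A is real symmetric, so its spectrum consists of real eigenvalues. Expanding the characteristic polynomial of the displayed matrix gives
  det(λ I - A) = p(λ) = λ^2 + (3)λ + (0).
Solving p(λ) = 0 yields eigenvalues ≈ -3, 0. (A is shown rounded to 4 decimals, so these recover the underlying integer eigenvalues to within that precision.)
Verification: the trace of A = -3 equals the sum of eigenvalues -3, and det(A) ≈ 0.0001 matches the eigenvalue product 0.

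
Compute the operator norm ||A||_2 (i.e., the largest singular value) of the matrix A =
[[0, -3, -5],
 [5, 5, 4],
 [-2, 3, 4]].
||A||_2 ≈ 10.1851 (= sqrt(largest eigenvalue of A^T A))

||A||_2 = sigma_max(A) = sqrt(lambda_max(A^T A)). Form the symmetric matrix M = A^T A =
[[29, 19, 12],
 [19, 43, 47],
 [12, 47, 57]].
Its characteristic polynomial (trace, sum of principal 2x2 minors, determinant of M give the coefficients) is
  p(λ) = det(λ I - M) = λ^3 - 129λ^2 + 2637λ - 1681.
No integer candidate from the rational root theorem (±divisors of 1681) is a root, so the roots are irrational. The cubic discriminant is Δ = 38151636768 > 0, so there are three distinct real roots. p(0) = -1681 and p(1) = 828 have opposite signs, so a root lies in (0, 1); Newton's method refines it to λ ≈ 0.6586. p(24) = 1127 and p(25) = -756 have opposite signs, so a root lies in (24, 25); Newton's method refines it to λ ≈ 24.6055. p(103) = -5904 and p(104) = 2167 have opposite signs, so a root lies in (103, 104); Newton's method refines it to λ ≈ 103.7359. Check (Vieta): the three roots sum to 129, matching tr M = 129.
So the eigenvalues of A^T A are ≈ 0.6586, 24.6055, 103.7359 (all ≥ 0, as they must be for A^T A). The largest is λ_max ≈ 103.7359, hence ||A||_2 = sqrt(λ_max) ≈ 10.1851.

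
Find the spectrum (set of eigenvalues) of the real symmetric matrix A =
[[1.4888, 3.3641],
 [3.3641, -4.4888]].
sigma(A) ≈ {-6, 3}

A is real symmetric, so its spectrum consists of real eigenvalues. Expanding the characteristic polynomial of the displayed matrix gives
  det(λ I - A) = p(λ) = λ^2 + (3)λ + (-18).
Solving p(λ) = 0 yields eigenvalues ≈ -6, 3. (A is shown rounded to 4 decimals, so these recover the underlying integer eigenvalues to within that precision.)
Verification: the trace of A = -3 equals the sum of eigenvalues -3, and det(A) ≈ -18.0001 matches the eigenvalue product -18.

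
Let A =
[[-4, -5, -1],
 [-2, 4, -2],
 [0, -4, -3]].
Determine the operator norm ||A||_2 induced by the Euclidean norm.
||A||_2 ≈ 7.9375 (= sqrt(largest eigenvalue of A^T A))

||A||_2 = sigma_max(A) = sqrt(lambda_max(A^T A)). Form the symmetric matrix M = A^T A =
[[20, 12, 8],
 [12, 57, 9],
 [8, 9, 14]].
Its characteristic polynomial (trace, sum of principal 2x2 minors, determinant of M give the coefficients) is
  p(λ) = det(λ I - M) = λ^3 - 91λ^2 + 1929λ - 10404.
No integer candidate from the rational root theorem (±divisors of 10404) is a root, so the roots are irrational. The cubic discriminant is Δ = 692750205 > 0, so there are three distinct real roots. p(8) = -284 and p(9) = 315 have opposite signs, so a root lies in (8, 9); Newton's method refines it to λ ≈ 8.4471. p(19) = 255 and p(20) = -224 have opposite signs, so a root lies in (19, 20); Newton's method refines it to λ ≈ 19.5491. p(63) = -9 and p(64) = 2460 have opposite signs, so a root lies in (63, 64); Newton's method refines it to λ ≈ 63.0038. Check (Vieta): the three roots sum to 91, matching tr M = 91.
So the eigenvalues of A^T A are ≈ 8.4471, 19.5491, 63.0038 (all ≥ 0, as they must be for A^T A). The largest is λ_max ≈ 63.0038, hence ||A||_2 = sqrt(λ_max) ≈ 7.9375.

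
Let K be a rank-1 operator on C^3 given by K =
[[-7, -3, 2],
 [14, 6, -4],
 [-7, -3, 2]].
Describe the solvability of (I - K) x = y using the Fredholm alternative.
(I - K) is singular (det(I - K) = 0, i.e. 1 ∈ sigma(K)). (I - K) x = y is solvable iff y ⊥ ker((I - K)^*) = span{(-7, -3, 2)}, i.e. iff -7y_1 - 3y_2 + 2y_3 = 0. When solvable, the solutions are x = y + c·(1, -2, 1), c arbitrary (ker(I - K) = span{(1, -2, 1)}, dimension 1).

K has rank 1, so it is an outer product K = u v^T: every row of K is a multiple of one row vector. Reading off the entries, u = (1, -2, 1) and v = (-7, -3, 2) (row i of K equals u_i·v^T). A rank-one matrix u v^T satisfies K u = u (v·u) and kills the (2)-dimensional subspace v^⊥, so its characteristic polynomial is lambda^2 (lambda - v·u) with v·u = tr K = 1. Hence the eigenvalues of I - K are 1 (multiplicity 2) and 1 - (1) = 0, so det(I - K) = 0. (Direct check: I - K =
[[8, 3, -2],
 [-14, -5, 4],
 [7, 3, -1]]
has determinant 0.) So 1 is an eigenvalue of K and (I - K) is not invertible. The finite-dimensional Fredholm alternative says: either (I - K) is invertible, or ker(I - K) ≠ {0} and then range(I - K) = ker((I - K)^*)^⊥, with dim ker(I - K) = dim ker((I - K)^*). We are in the second case, so we need both kernels. Kernel of I - K: (I - K) u = u - u (v·u) = u - u = 0, so ker(I - K) = span{u} = span{(1, -2, 1)} (it is exactly 1-dimensional because rank(I - K) = 2). Kernel of the adjoint: K is real, so (I - K)^* = I - K^T = I - v u^T, and (I - v u^T) v = v - v (u·v) = 0; hence ker((I - K)^*) = span{v} = span{(-7, -3, 2)}. Therefore (I - K) x = y is solvable iff <y, v> = 0, i.e. iff -7y_1 - 3y_2 + 2y_3 = 0. When this holds, K y = u (v·y) = 0, so (I - K) y = y and x = y is a particular solution; the full solution set is the line x = y + c·u = y + c·(1, -2, 1), c ∈ C.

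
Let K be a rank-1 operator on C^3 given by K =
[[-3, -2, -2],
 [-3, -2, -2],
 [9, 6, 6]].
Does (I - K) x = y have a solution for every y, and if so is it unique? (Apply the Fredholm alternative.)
(I - K) is singular (det(I - K) = 0, i.e. 1 ∈ sigma(K)). (I - K) x = y is solvable iff y ⊥ ker((I - K)^*) = span{(-3, -2, -2)}, i.e. iff -3y_1 - 2y_2 - 2y_3 = 0. When solvable, the solutions are x = y + c·(1, 1, -3), c arbitrary (ker(I - K) = span{(1, 1, -3)}, dimension 1).

K has rank 1, so it is an outer product K = u v^T: every row of K is a multiple of one row vector. Reading off the entries, u = (1, 1, -3) and v = (-3, -2, -2) (row i of K equals u_i·v^T). A rank-one matrix u v^T satisfies K u = u (v·u) and kills the (2)-dimensional subspace v^⊥, so its characteristic polynomial is lambda^2 (lambda - v·u) with v·u = tr K = 1. Hence the eigenvalues of I - K are 1 (multiplicity 2) and 1 - (1) = 0, so det(I - K) = 0. (Direct check: I - K =
[[4, 2, 2],
 [3, 3, 2],
 [-9, -6, -5]]
has determinant 0.) So 1 is an eigenvalue of K and (I - K) is not invertible. The finite-dimensional Fredholm alternative says: either (I - K) is invertible, or ker(I - K) ≠ {0} and then range(I - K) = ker((I - K)^*)^⊥, with dim ker(I - K) = dim ker((I - K)^*). We are in the second case, so we need both kernels. Kernel of I - K: (I - K) u = u - u (v·u) = u - u = 0, so ker(I - K) = span{u} = span{(1, 1, -3)} (it is exactly 1-dimensional because rank(I - K) = 2). Kernel of the adjoint: K is real, so (I - K)^* = I - K^T = I - v u^T, and (I - v u^T) v = v - v (u·v) = 0; hence ker((I - K)^*) = span{v} = span{(-3, -2, -2)}. Therefore (I - K) x = y is solvable iff <y, v> = 0, i.e. iff -3y_1 - 2y_2 - 2y_3 = 0. When this holds, K y = u (v·y) = 0, so (I - K) y = y and x = y is a particular solution; the full solution set is the line x = y + c·u = y + c·(1, 1, -3), c ∈ C.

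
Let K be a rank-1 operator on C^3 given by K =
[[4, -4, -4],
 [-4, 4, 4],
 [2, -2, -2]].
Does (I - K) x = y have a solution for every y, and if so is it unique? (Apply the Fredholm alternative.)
(I - K) is invertible (det(I - K) = -5 ≠ 0), so for every y in C^3 the equation (I - K) x = y has a unique solution.

K has rank 1, so it is an outer product K = u v^T: every row of K is a multiple of one row vector. Reading off the entries, u = (-2, 2, -1) and v = (-2, 2, 2) (row i of K equals u_i·v^T). A rank-one matrix u v^T satisfies K u = u (v·u) and kills the (2)-dimensional subspace v^⊥, so its characteristic polynomial is lambda^2 (lambda - v·u) with v·u = tr K = 6. Hence the eigenvalues of I - K are 1 (multiplicity 2) and 1 - (6) = -5, so det(I - K) = -5. (Direct check: I - K =
[[-3, 4, 4],
 [4, -3, -4],
 [-2, 2, 3]]
has determinant -5.) The finite-dimensional Fredholm alternative says: either (I - K) is invertible, or ker(I - K) ≠ {0} and then range(I - K) = ker((I - K)^*)^⊥, with dim ker(I - K) = dim ker((I - K)^*). Since det(I - K) ≠ 0, 1 is not an eigenvalue of K and ker(I - K) = {0}, so we are in the first case: for every y there is a unique x = (I - K)^(-1) y. Explicitly, by the Sherman–Morrison formula, (I - u v^T)^(-1) = I + u v^T/(1 - v·u), i.e. (I - K)^(-1) = I + K/(-5).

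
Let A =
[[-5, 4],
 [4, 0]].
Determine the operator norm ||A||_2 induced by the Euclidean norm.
||A||_2 = sqrt((57 + sqrt(2225))/2) ≈ 7.217 (= sqrt(largest eigenvalue of A^T A))

||A||_2 = sigma_max(A) = sqrt(lambda_max(A^T A)). Form the symmetric matrix M = A^T A =
[[41, -20],
 [-20, 16]].
Its characteristic polynomial (trace, determinant of M give the coefficients) is
  p(λ) = det(λ I - M) = λ^2 - 57λ + 256.
For λ^2 - 57λ + 256 the discriminant is 2225. It is nonnegative but not a perfect square, so the roots are real and irrational: λ = (57 ± sqrt(2225))/2 ≈ 52.085, 4.915.
So the eigenvalues of A^T A are ≈ 4.915, 52.085 (all ≥ 0, as they must be for A^T A). The largest is λ_max = (57 + sqrt(2225))/2 ≈ 52.085, hence ||A||_2 = sqrt(λ_max) = sqrt((57 + sqrt(2225))/2) ≈ 7.217.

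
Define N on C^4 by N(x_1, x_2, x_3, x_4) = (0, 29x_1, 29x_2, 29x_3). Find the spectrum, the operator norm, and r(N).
sigma(N) = {0}; ||N|| = 29; r(N) = 0. (N is nilpotent with N^4 = 0.)

On C^4, N is a strictly lower-triangular matrix with 29 on the subdiagonal and zeros elsewhere, so its characteristic polynomial is lambda^4 and every eigenvalue is 0: sigma(N) = {0}. For the operator norm, N e_i = 29e_{i+1} for i = 1, ..., 3 and N e_4 = 0, so the singular values of N are 29 (with multiplicity 3) and 0; hence ||N|| = 29. The spectral radius r(N) = max|lambda| = 0. Note ||N|| > r(N) — characteristic of non-normal nilpotent operators. Indeed N^4 = 0.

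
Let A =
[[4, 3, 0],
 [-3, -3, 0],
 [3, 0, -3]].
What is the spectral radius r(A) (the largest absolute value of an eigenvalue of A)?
r(A) = 3

The eigenvalues of A are the roots of its characteristic polynomial. With M = A (coefficients from the trace, the sum of principal 2x2 minors, and det A):
  p(λ) = det(λ I - M) = λ^3 + 2λ^2 - 6λ - 9.
By the rational root theorem any rational root is an integer divisor of 9. Testing λ = -3: p(-3) = -27 + 18 + 18 - 9 = 0, so λ = -3 is a root. Dividing out (λ + 3) leaves p(λ) = (λ + 3)(λ^2 - λ - 3). For λ^2 - λ - 3 the discriminant is 13. It is nonnegative but not a perfect square, so the roots are real and irrational: λ = (1 ± sqrt(13))/2 ≈ 2.3028, -1.3028.
Thus the eigenvalues (to 4 decimals) are 2.3028 (modulus 2.3028); -1.3028 (modulus 1.3028); -3 (modulus 3). The spectral radius is the largest modulus: r(A) = 3. (Cross-check: r(A) ≤ ||A||_2 ≈ 7.0595; equality holds whenever A is normal, though it can also hold for some non-normal A.)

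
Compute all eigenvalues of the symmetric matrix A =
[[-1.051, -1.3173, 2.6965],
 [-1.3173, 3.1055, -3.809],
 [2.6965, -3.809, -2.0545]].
sigma(A) ≈ {-5, -1, 6}

A is real symmetric, so its spectrum consists of real eigenvalues. Expanding the characteristic polynomial of the displayed matrix gives
  det(λ I - A) = p(λ) = λ^3 + (0)λ^2 + (-31)λ + (-29.9986).
Solving p(λ) = 0 yields eigenvalues ≈ -5, -1, 6. (A is shown rounded to 4 decimals, so these recover the underlying integer eigenvalues to within that precision.)
Verification: the trace of A = 0 equals the sum of eigenvalues 0, and det(A) ≈ 29.9986 matches the eigenvalue product 30.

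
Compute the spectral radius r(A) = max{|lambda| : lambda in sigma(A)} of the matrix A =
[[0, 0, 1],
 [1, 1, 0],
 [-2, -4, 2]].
r(A) ≈ 2.2978

The eigenvalues of A are the roots of its characteristic polynomial. With M = A (coefficients from the trace, the sum of principal 2x2 minors, and det A):
  p(λ) = det(λ I - M) = λ^3 - 3λ^2 + 4λ + 2.
No integer candidate from the rational root theorem (±divisors of 2) is a root, so the roots are irrational. The cubic discriminant is Δ = -436 < 0, so there is one real root and a complex-conjugate pair. p(-1) = -6 and p(0) = 2 have opposite signs, so a root lies in (-1, 0); Newton's method refines it to λ ≈ -0.3788. Dividing out (λ - (-0.3788)) leaves approximately λ^2 - 3.3788λ + 5.2799. For λ^2 - 3.3788λ + 5.2799 the discriminant is -9.7032. It is negative, so the remaining roots are the complex-conjugate pair λ ≈ 1.6894 ± 1.5575i. Their product equals the constant term, so |λ|^2 ≈ 5.2799 and |λ| ≈ 2.2978.
Thus the eigenvalues (to 4 decimals) are -0.3788 (modulus 0.3788); 1.6894 ± 1.5575i (modulus 2.2978). The spectral radius is the largest modulus: r(A) ≈ 2.2978. (Cross-check: r(A) ≤ ||A||_2 ≈ 5.0678; equality holds whenever A is normal, though it can also hold for some non-normal A.)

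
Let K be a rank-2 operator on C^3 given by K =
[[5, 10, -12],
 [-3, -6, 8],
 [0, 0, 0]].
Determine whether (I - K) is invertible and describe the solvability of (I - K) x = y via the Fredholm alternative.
(I - K) is invertible (det(I - K) = 2 ≠ 0), so for every y in C^3 the equation (I - K) x = y has a unique solution.

K has rank 2 and factors as K = U V^T = u1 v1^T + u2 v2^T with u1 = (2, -2, 0), v1 = (1, 2, -3), u2 = (-3, 1, 0), v2 = (-1, -2, 2) (multiplying out reproduces the displayed K). The nonzero eigenvalues of U V^T coincide with those of the 2 x 2 matrix G = V^T U = [[v1·u1, v1·u2], [v2·u1, v2·u2]] = [[-2, -1], [2, 1]], and by the Sylvester determinant identity det(I_3 - U V^T) = det(I_2 - V^T U) = det([[3, 1], [-2, 0]]) = (3)(0) - (1)(-2) = 2. (Direct check: I - K =
[[-4, -10, 12],
 [3, 7, -8],
 [0, 0, 1]]
has determinant 2.) The finite-dimensional Fredholm alternative says: either (I - K) is invertible, or ker(I - K) ≠ {0} and then range(I - K) = ker((I - K)^*)^⊥, with dim ker(I - K) = dim ker((I - K)^*). Since det(I - K) ≠ 0, 1 is not an eigenvalue of K and ker(I - K) = {0}, so we are in the first case: for every y there is a unique x = (I - K)^(-1) y. (Explicitly, by the Woodbury identity, (I - U V^T)^(-1) = I + U (I_2 - G)^(-1) V^T.)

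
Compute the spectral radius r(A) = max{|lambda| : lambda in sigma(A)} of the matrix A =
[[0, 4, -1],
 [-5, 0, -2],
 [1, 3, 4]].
r(A) ≈ 5.0135

The eigenvalues of A are the roots of its characteristic polynomial. With M = A (coefficients from the trace, the sum of principal 2x2 minors, and det A):
  p(λ) = det(λ I - M) = λ^3 - 4λ^2 + 27λ - 87.
No integer candidate from the rational root theorem (±divisors of 87) is a root, so the roots are irrational. The cubic discriminant is Δ = -124575 < 0, so there is one real root and a complex-conjugate pair. p(3) = -15 and p(4) = 21 have opposite signs, so a root lies in (3, 4); Newton's method refines it to λ ≈ 3.4613. Dividing out (λ - (3.4613)) leaves approximately λ^2 - 0.5387λ + 25.1353. For λ^2 - 0.5387λ + 25.1353 the discriminant is -100.251. It is negative, so the remaining roots are the complex-conjugate pair λ ≈ 0.2694 ± 5.0063i. Their product equals the constant term, so |λ|^2 ≈ 25.1353 and |λ| ≈ 5.0135.
Thus the eigenvalues (to 4 decimals) are 3.4613 (modulus 3.4613); 0.2694 ± 5.0063i (modulus 5.0135). The spectral radius is the largest modulus: r(A) ≈ 5.0135. (Cross-check: r(A) ≤ ||A||_2 ≈ 6.4222; equality holds whenever A is normal, though it can also hold for some non-normal A.)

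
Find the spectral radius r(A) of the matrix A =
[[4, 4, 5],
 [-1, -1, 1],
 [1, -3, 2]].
r(A) ≈ 5.4715

The eigenvalues of A are the roots of its characteristic polynomial. With M = A (coefficients from the trace, the sum of principal 2x2 minors, and det A):
  p(λ) = det(λ I - M) = λ^3 - 5λ^2 + 4λ - 36.
No integer candidate from the rational root theorem (±divisors of 36) is a root, so the roots are irrational. The cubic discriminant is Δ = -39888 < 0, so there is one real root and a complex-conjugate pair. p(5) = -16 and p(6) = 24 have opposite signs, so a root lies in (5, 6); Newton's method refines it to λ ≈ 5.4715. Dividing out (λ - (5.4715)) leaves approximately λ^2 + 0.4715λ + 6.5796. For λ^2 + 0.4715λ + 6.5796 the discriminant is -26.0961. It is negative, so the remaining roots are the complex-conjugate pair λ ≈ -0.2357 ± 2.5542i. Their product equals the constant term, so |λ|^2 ≈ 6.5796 and |λ| ≈ 2.5651.
Thus the eigenvalues (to 4 decimals) are 5.4715 (modulus 5.4715); -0.2357 ± 2.5542i (modulus 2.5651). The spectral radius is the largest modulus: r(A) ≈ 5.4715. (Cross-check: r(A) ≤ ||A||_2 ≈ 7.5657; equality holds whenever A is normal, though it can also hold for some non-normal A.)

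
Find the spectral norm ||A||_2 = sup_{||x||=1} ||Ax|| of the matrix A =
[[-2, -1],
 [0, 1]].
||A||_2 = sqrt((6 + sqrt(20))/2) ≈ 2.2882 (= sqrt(largest eigenvalue of A^T A))

||A||_2 = sigma_max(A) = sqrt(lambda_max(A^T A)). Form the symmetric matrix M = A^T A =
[[4, 2],
 [2, 2]].
Its characteristic polynomial (trace, determinant of M give the coefficients) is
  p(λ) = det(λ I - M) = λ^2 - 6λ + 4.
For λ^2 - 6λ + 4 the discriminant is 20. It is nonnegative but not a perfect square, so the roots are real and irrational: λ = (6 ± sqrt(20))/2 ≈ 5.2361, 0.7639.
So the eigenvalues of A^T A are ≈ 0.7639, 5.2361 (all ≥ 0, as they must be for A^T A). The largest is λ_max = (6 + sqrt(20))/2 ≈ 5.2361, hence ||A||_2 = sqrt(λ_max) = sqrt((6 + sqrt(20))/2) ≈ 2.2882.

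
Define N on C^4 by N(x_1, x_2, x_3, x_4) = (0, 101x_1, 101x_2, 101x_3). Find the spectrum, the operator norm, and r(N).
sigma(N) = {0}; ||N|| = 101; r(N) = 0. (N is nilpotent with N^4 = 0.)

On C^4, N is a strictly lower-triangular matrix with 101 on the subdiagonal and zeros elsewhere, so its characteristic polynomial is lambda^4 and every eigenvalue is 0: sigma(N) = {0}. For the operator norm, N e_i = 101e_{i+1} for i = 1, ..., 3 and N e_4 = 0, so the singular values of N are 101 (with multiplicity 3) and 0; hence ||N|| = 101. The spectral radius r(N) = max|lambda| = 0. Note ||N|| > r(N) — characteristic of non-normal nilpotent operators. Indeed N^4 = 0.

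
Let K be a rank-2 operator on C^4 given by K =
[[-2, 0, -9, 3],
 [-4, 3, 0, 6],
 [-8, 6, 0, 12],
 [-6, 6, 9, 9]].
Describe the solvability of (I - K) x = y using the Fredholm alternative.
(I - K) is invertible (det(I - K) = -204 ≠ 0), so for every y in C^4 the equation (I - K) x = y has a unique solution.

K has rank 2 and factors as K = U V^T = u1 v1^T + u2 v2^T with u1 = (-2, -1, -2, 0), v1 = (2, -1, 3, -3), u2 = (-1, 1, 2, 3), v2 = (-2, 2, 3, 3) (multiplying out reproduces the displayed K). The nonzero eigenvalues of U V^T coincide with those of the 2 x 2 matrix G = V^T U = [[v1·u1, v1·u2], [v2·u1, v2·u2]] = [[-9, -6], [-4, 19]], and by the Sylvester determinant identity det(I_4 - U V^T) = det(I_2 - V^T U) = det([[10, 6], [4, -18]]) = (10)(-18) - (6)(4) = -204. (Direct check: I - K =
[[3, 0, 9, -3],
 [4, -2, 0, -6],
 [8, -6, 1, -12],
 [6, -6, -9, -8]]
has determinant -204.) The finite-dimensional Fredholm alternative says: either (I - K) is invertible, or ker(I - K) ≠ {0} and then range(I - K) = ker((I - K)^*)^⊥, with dim ker(I - K) = dim ker((I - K)^*). Since det(I - K) ≠ 0, 1 is not an eigenvalue of K and ker(I - K) = {0}, so we are in the first case: for every y there is a unique x = (I - K)^(-1) y. (Explicitly, by the Woodbury identity, (I - U V^T)^(-1) = I + U (I_2 - G)^(-1) V^T.)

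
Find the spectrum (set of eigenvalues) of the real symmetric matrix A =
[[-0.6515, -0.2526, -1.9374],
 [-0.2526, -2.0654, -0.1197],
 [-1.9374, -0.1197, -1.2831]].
sigma(A) ≈ {-3, -2, 1}

A is real symmetric, so its spectrum consists of real eigenvalues. Expanding the characteristic polynomial of the displayed matrix gives
  det(λ I - A) = p(λ) = λ^3 + (4)λ^2 + (1)λ + (-6).
Solving p(λ) = 0 yields eigenvalues ≈ -3, -2, 1. (A is shown rounded to 4 decimals, so these recover the underlying integer eigenvalues to within that precision.)
Verification: the trace of A = -4 equals the sum of eigenvalues -4, and det(A) ≈ 6.0000 matches the eigenvalue product 6.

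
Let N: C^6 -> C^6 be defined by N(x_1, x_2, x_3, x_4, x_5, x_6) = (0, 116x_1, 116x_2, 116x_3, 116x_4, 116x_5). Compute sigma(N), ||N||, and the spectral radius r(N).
sigma(N) = {0}; ||N|| = 116; r(N) = 0. (N is nilpotent with N^6 = 0.)

On C^6, N is a strictly lower-triangular matrix with 116 on the subdiagonal and zeros elsewhere, so its characteristic polynomial is lambda^6 and every eigenvalue is 0: sigma(N) = {0}. For the operator norm, N e_i = 116e_{i+1} for i = 1, ..., 5 and N e_6 = 0, so the singular values of N are 116 (with multiplicity 5) and 0; hence ||N|| = 116. The spectral radius r(N) = max|lambda| = 0. Note ||N|| > r(N) — characteristic of non-normal nilpotent operators. Indeed N^6 = 0.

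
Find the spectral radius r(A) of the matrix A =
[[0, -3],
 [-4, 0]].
r(A) = sqrt(48)/2 ≈ 3.4641

The eigenvalues of A are the roots of its characteristic polynomial. With M = A (coefficients from the trace and determinant):
  p(λ) = det(λ I - M) = λ^2 - 12.
For λ^2 - 12 the discriminant is 48. It is nonnegative but not a perfect square, so the roots are real and irrational: λ = ± sqrt(48)/2 ≈ 3.4641, -3.4641.
Thus the eigenvalues (to 4 decimals) are 3.4641 (modulus 3.4641); -3.4641 (modulus 3.4641). The spectral radius is the largest modulus: r(A) = sqrt(48)/2 ≈ 3.4641. (Cross-check: r(A) ≤ ||A||_2 ≈ 4; equality holds whenever A is normal, though it can also hold for some non-normal A.)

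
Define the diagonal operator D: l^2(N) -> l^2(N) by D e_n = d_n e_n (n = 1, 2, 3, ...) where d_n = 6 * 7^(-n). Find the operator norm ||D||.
||D|| = 6/7 (attained at n = 1)

For D diagonal, ||D|| = sup_n |d_n|. The sequence d_n = 6 * 7^(-n) is positive and strictly decreasing (ratio 7^(-1) < 1), so the supremum is d_1 = 6/7. Hence ||D|| = 6/7.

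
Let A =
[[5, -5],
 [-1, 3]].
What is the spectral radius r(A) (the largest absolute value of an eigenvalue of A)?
r(A) = (8 + sqrt(24))/2 ≈ 6.4495

The eigenvalues of A are the roots of its characteristic polynomial. With M = A (coefficients from the trace and determinant):
  p(λ) = det(λ I - M) = λ^2 - 8λ + 10.
For λ^2 - 8λ + 10 the discriminant is 24. It is nonnegative but not a perfect square, so the roots are real and irrational: λ = (8 ± sqrt(24))/2 ≈ 6.4495, 1.5505.
Thus the eigenvalues (to 4 decimals) are 6.4495 (modulus 6.4495); 1.5505 (modulus 1.5505). The spectral radius is the largest modulus: r(A) = (8 + sqrt(24))/2 ≈ 6.4495. (Cross-check: r(A) ≤ ||A||_2 ≈ 7.6344; equality holds whenever A is normal, though it can also hold for some non-normal A.)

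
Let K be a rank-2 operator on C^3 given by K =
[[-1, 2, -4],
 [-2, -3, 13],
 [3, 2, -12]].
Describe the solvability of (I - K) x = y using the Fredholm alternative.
(I - K) is invertible (det(I - K) = 58 ≠ 0), so for every y in C^3 the equation (I - K) x = y has a unique solution.

K has rank 2 and factors as K = U V^T = u1 v1^T + u2 v2^T with u1 = (2, -3, 2), v1 = (0, 1, -3), u2 = (1, 2, -3), v2 = (-1, 0, 2) (multiplying out reproduces the displayed K). The nonzero eigenvalues of U V^T coincide with those of the 2 x 2 matrix G = V^T U = [[v1·u1, v1·u2], [v2·u1, v2·u2]] = [[-9, 11], [2, -7]], and by the Sylvester determinant identity det(I_3 - U V^T) = det(I_2 - V^T U) = det([[10, -11], [-2, 8]]) = (10)(8) - (-11)(-2) = 58. (Direct check: I - K =
[[2, -2, 4],
 [2, 4, -13],
 [-3, -2, 13]]
has determinant 58.) The finite-dimensional Fredholm alternative says: either (I - K) is invertible, or ker(I - K) ≠ {0} and then range(I - K) = ker((I - K)^*)^⊥, with dim ker(I - K) = dim ker((I - K)^*). Since det(I - K) ≠ 0, 1 is not an eigenvalue of K and ker(I - K) = {0}, so we are in the first case: for every y there is a unique x = (I - K)^(-1) y. (Explicitly, by the Woodbury identity, (I - U V^T)^(-1) = I + U (I_2 - G)^(-1) V^T.)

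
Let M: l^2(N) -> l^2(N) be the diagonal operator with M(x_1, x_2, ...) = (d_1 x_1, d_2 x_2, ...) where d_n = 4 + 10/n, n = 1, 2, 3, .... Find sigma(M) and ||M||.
sigma(M) = {4 + 10/n : n ≥ 1} ∪ {4}; ||M|| = 14

A bounded diagonal operator on l^2 with diagonal entries d_n has spectrum equal to the closure of {d_n : n ≥ 1}: every d_n is an eigenvalue (with eigenvector e_n), so {d_n} ⊂ sigma(M); the spectrum is closed, so its closure is too; and for lambda not in the closure, (M - lambda I) has bounded inverse (the diagonal entries 1/(d_n - lambda) are bounded). For our sequence d_n = 4 + 10/n, n = 1, 2, 3, ...:
  - {d_n} = {4 + 10/n : n ≥ 1}; the only limit point is 4
  - closure = {4 + 10/n : n ≥ 1} ∪ {4}
For the norm: a diagonal operator has ||M|| = sup_n |d_n|. Here d_n = 4 + 10/n is positive and decreasing, so sup_n |d_n| = d_1 = 4 + 10 = 14. So ||M|| = 14.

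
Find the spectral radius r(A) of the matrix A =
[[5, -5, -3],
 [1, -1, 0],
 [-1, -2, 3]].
r(A) ≈ 5.6976

The eigenvalues of A are the roots of its characteristic polynomial. With M = A (coefficients from the trace, the sum of principal 2x2 minors, and det A):
  p(λ) = det(λ I - M) = λ^3 - 7λ^2 + 9λ - 9.
No integer candidate from the rational root theorem (±divisors of 9) is a root, so the roots are irrational. The cubic discriminant is Δ = -3276 < 0, so there is one real root and a complex-conjugate pair. p(5) = -14 and p(6) = 9 have opposite signs, so a root lies in (5, 6); Newton's method refines it to λ ≈ 5.6976. Dividing out (λ - (5.6976)) leaves approximately λ^2 - 1.3024λ + 1.5796. For λ^2 - 1.3024λ + 1.5796 the discriminant is -4.6223. It is negative, so the remaining roots are the complex-conjugate pair λ ≈ 0.6512 ± 1.075i. Their product equals the constant term, so |λ|^2 ≈ 1.5796 and |λ| ≈ 1.2568.
Thus the eigenvalues (to 4 decimals) are 5.6976 (modulus 5.6976); 0.6512 ± 1.075i (modulus 1.2568). The spectral radius is the largest modulus: r(A) ≈ 5.6976. (Cross-check: r(A) ≤ ||A||_2 ≈ 7.8107; equality holds whenever A is normal, though it can also hold for some non-normal A.)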